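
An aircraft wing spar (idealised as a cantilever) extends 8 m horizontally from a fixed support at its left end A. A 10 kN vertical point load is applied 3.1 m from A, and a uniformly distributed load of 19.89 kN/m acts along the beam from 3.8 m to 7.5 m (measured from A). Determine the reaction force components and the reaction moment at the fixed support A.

A_x = 0, A_y = 83.59 kN, M_A = 446.8 kN·m

Resultant of the distributed load: 19.89 × 3.7 = 73.593 kN at 5.65 m from A.
ΣF_x = 0: A_x = 0.
ΣF_y = 0: A_y − 10 − 19.89·3.7 = 0 → A_y = 83.59 kN.
ΣM about A: M_A − 10·3.1 − (19.89·3.7)·5.65 = 0 → M_A = 446.8 kN·m.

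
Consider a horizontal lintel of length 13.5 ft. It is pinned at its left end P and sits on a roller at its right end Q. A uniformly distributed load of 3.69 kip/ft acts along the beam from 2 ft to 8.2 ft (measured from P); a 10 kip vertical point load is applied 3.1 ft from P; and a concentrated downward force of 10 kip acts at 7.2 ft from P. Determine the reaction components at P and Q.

P_x = 0, P_y = 26.61 kip, Q_y = 16.27 kip

Resultant of the distributed load: 3.69 × 6.2 = 22.878 kip at 5.1 ft from P.
Moments about P: Q_y·13.5 − (3.69·6.2)·5.1 − 10·3.1 − 10·7.2 = 0 → Q_y = 219.6778/13.5 = 16.2724 ≈ 16.27 kip.
ΣF_y = 0: P_y + 16.2724 − 3.69·6.2 − 10 − 10 = 0 → P_y = 26.61 kip.
ΣF_x = 0: no horizontal applied forces, so P_x = 0.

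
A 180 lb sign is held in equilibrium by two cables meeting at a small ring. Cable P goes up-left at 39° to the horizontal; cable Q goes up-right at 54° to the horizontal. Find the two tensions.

T_P = 105.9 lb, T_Q = 140.1 lb

ΣF_x = 0: −T_P·cos39° + T_Q·cos54° = 0 → T_Q = 1.32216·T_P.
ΣF_y = 0: T_P·sin39° + T_Q·sin54° = 180.
Substitute: T_P·(0.62932 + 1.32216·0.809017) = 180 → T_P = 105.947 ≈ 105.9 lb.
Then T_Q = 1.32216 × 105.947 = 140.1 lb.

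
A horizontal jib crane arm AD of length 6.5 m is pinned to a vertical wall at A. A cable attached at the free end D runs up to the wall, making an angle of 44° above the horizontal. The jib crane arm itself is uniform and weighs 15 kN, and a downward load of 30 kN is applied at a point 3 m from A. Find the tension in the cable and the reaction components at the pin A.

T = 30.73 kN, A_x = 22.10 kN, A_y = 23.65 kN

ΣM about A: T·sin44°·6.5 − 15·3.25 − 30·3 = 0 → T = 138.75/(6.5·0.694658) = 30.729 ≈ 30.73 kN.
ΣF_x = 0: A_x − T·cos44° = 0 → A_x = 30.729 × 0.71934 = 22.10 kN.
ΣF_y = 0: A_y + T·sin44° − 15 − 30 = 0 → A_y = 45 − 30.729 × 0.694658 = 23.65 kN.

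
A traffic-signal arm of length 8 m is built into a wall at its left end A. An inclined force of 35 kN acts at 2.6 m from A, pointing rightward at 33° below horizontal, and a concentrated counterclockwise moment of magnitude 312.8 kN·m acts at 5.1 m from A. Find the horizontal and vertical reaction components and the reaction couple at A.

ΣF_x = 0: A_x + 35·cos33° = 0 → A_x = -29.35 kN.
ΣF_y = 0: A_y − 35·sin33° = 0 → A_y = 19.06 kN.
ΣM about A: M_A − 35·sin33°·2.6 + 312.8 = 0 → M_A = -263.2 kN·m.

A_x = -29.35 kN, A_y = 19.06 kN, M_A = -263.2 kN·m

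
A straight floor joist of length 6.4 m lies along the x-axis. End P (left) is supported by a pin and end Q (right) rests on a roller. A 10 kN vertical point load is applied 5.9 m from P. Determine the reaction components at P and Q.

P_x = 0, P_y = 0.7812 kN, Q_y = 9.219 kN

ΣM about P: Q_y·6.4 − 10·5.9 = 0 → Q_y = 59/6.4 = 9.21875 ≈ 9.219 kN.
ΣF_y = 0: P_y + 9.21875 − 10 = 0 → P_y = 0.7812 kN.
ΣF_x = 0: no horizontal applied forces, so P_x = 0.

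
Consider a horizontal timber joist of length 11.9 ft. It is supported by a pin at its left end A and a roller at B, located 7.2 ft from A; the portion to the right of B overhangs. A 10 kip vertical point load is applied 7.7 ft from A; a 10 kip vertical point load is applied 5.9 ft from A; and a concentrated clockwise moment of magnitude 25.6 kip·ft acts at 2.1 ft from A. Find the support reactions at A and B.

A_x = 0, A_y = -2.444 kip, B_y = 22.44 kip

ΣM about A: B_y·7.2 − 10·7.7 − 10·5.9 − 25.6 = 0 → B_y = 161.6/7.2 = 22.4444 ≈ 22.44 kip.
ΣF_y = 0: A_y + 22.4444 − 10 − 10 = 0 → A_y = -2.444 kip.
ΣF_x = 0: no horizontal applied forces, so A_x = 0.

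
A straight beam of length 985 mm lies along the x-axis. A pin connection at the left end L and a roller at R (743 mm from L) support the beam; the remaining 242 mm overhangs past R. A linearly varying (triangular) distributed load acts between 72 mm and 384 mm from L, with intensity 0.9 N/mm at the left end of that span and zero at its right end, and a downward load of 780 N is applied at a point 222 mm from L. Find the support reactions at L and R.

L_x = 0, L_y = 654.1 N, R_y = 266.3 N

Resultant of the triangular load: ½ × 0.9 × 312 = 140.4 N, acting at 176 mm from L (one-third of the span from the peak).
ΣM about L: R_y·743 − (½·0.9·312)·176 − 780·222 = 0 → R_y = 197870.4/743 = 266.313 ≈ 266.3 N.
ΣF_y = 0: L_y + 266.313 − ½·0.9·312 − 780 = 0 → L_y = 654.1 N.
ΣF_x = 0: no horizontal applied forces, so L_x = 0.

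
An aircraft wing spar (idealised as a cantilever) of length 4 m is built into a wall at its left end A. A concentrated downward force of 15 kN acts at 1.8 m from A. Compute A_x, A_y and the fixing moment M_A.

ΣF_x = 0: A_x = 0.
ΣF_y = 0: A_y − 15 = 0 → A_y = 15.00 kN.
ΣM about A: M_A − 15·1.8 = 0 → M_A = 27.00 kN·m.

A_x = 0, A_y = 15.00 kN, M_A = 27.00 kN·m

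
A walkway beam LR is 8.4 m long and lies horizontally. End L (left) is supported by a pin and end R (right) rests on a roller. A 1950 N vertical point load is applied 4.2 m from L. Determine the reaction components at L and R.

Moments about L: R_y·8.4 − 1950·4.2 = 0 → R_y = 8190/8.4 = 975.0 N.
ΣF_y = 0: L_y + 975 − 1950 = 0 → L_y = 975.0 N.
ΣF_x = 0: no horizontal applied forces, so L_x = 0.

L_x = 0, L_y = 975.0 N, R_y = 975.0 N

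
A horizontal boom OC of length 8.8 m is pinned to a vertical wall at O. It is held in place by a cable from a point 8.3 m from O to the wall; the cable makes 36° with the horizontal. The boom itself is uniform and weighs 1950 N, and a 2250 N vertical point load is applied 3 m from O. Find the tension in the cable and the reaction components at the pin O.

ΣM about O: T·sin36°·8.3 − 1950·4.4 − 2250·3 = 0 → T = 15330/(8.3·0.587785) = 3142.28 ≈ 3142 N.
ΣF_x = 0: O_x − T·cos36° = 0 → O_x = 3142.28 × 0.809017 = 2542 N.
ΣF_y = 0: O_y + T·sin36° − 1950 − 2250 = 0 → O_y = 4200 − 3142.28 × 0.587785 = 2353 N.

T = 3142 N, O_x = 2542 N, O_y = 2353 N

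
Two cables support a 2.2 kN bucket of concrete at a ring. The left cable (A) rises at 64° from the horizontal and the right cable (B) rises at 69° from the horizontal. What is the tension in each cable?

ΣF_x = 0: −T_A·cos64° + T_B·cos69° = 0 → T_B = 1.22324·T_A.
ΣF_y = 0: T_A·sin64° + T_B·sin69° = 2.2.
Substitute: T_A·(0.898794 + 1.22324·0.93358) = 2.2 → T_A = 1.07802 ≈ 1.078 kN.
Then T_B = 1.22324 × 1.07802 = 1.319 kN.

T_A = 1.078 kN, T_B = 1.319 kN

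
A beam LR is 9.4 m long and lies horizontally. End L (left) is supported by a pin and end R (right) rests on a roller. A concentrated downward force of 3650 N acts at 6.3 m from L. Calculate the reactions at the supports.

ΣM about L: R_y·9.4 − 3650·6.3 = 0 → R_y = 22995/9.4 = 2446.28 ≈ 2446 N.
ΣF_y = 0: L_y + 2446.28 − 3650 = 0 → L_y = 1204 N.
ΣF_x = 0: no horizontal applied forces, so L_x = 0.

L_x = 0, L_y = 1204 N, R_y = 2446 N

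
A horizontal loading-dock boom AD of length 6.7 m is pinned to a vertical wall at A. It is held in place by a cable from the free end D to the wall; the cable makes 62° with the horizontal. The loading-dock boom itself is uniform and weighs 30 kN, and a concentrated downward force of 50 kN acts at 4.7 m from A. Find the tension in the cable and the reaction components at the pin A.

T = 56.71 kN, A_x = 26.63 kN, A_y = 29.93 kN

ΣM about A: T·sin62°·6.7 − 30·3.35 − 50·4.7 = 0 → T = 335.5/(6.7·0.882948) = 56.713 ≈ 56.71 kN.
ΣF_x = 0: A_x − T·cos62° = 0 → A_x = 56.713 × 0.469472 = 26.63 kN.
ΣF_y = 0: A_y + T·sin62° − 30 − 50 = 0 → A_y = 80 − 56.713 × 0.882948 = 29.93 kN.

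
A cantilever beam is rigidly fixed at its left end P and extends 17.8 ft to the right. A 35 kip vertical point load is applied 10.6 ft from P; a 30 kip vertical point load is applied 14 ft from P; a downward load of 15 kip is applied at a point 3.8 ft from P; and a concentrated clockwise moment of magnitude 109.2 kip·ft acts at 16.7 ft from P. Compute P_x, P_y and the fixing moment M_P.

ΣF_x = 0: P_x = 0.
ΣF_y = 0: P_y − 35 − 30 − 15 = 0 → P_y = 80.00 kip.
ΣM about P: M_P − 35·10.6 − 30·14 − 15·3.8 − 109.2 = 0 → M_P = 957.2 kip·ft.

P_x = 0, P_y = 80.00 kip, M_P = 957.2 kip·ft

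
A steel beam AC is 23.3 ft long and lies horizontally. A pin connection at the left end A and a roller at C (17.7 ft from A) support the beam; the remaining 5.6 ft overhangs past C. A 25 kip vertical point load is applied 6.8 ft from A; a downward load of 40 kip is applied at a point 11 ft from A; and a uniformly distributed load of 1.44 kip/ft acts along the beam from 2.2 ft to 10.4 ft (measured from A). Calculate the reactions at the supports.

Resultant of the distributed load: 1.44 × 8.2 = 11.808 kip at 6.3 ft from A.
ΣM about A: C_y·17.7 − 25·6.8 − 40·11 − (1.44·8.2)·6.3 = 0 → C_y = 684.3904/17.7 = 38.6661 ≈ 38.67 kip.
ΣF_y = 0: A_y + 38.6661 − 25 − 40 − 1.44·8.2 = 0 → A_y = 38.14 kip.
ΣF_x = 0: no horizontal applied forces, so A_x = 0.

A_x = 0, A_y = 38.14 kip, C_y = 38.67 kip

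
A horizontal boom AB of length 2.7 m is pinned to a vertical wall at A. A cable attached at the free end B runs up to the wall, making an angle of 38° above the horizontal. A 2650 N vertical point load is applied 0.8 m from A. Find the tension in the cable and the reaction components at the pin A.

ΣM about A: T·sin38°·2.7 − 2650·0.8 = 0 → T = 2120/(2.7·0.615661) = 1275.35 ≈ 1275 N.
ΣF_x = 0: A_x − T·cos38° = 0 → A_x = 1275.35 × 0.788011 = 1005 N.
ΣF_y = 0: A_y + T·sin38° − 2650 = 0 → A_y = 2650 − 1275.35 × 0.615661 = 1865 N.

T = 1275 N, A_x = 1005 N, A_y = 1865 N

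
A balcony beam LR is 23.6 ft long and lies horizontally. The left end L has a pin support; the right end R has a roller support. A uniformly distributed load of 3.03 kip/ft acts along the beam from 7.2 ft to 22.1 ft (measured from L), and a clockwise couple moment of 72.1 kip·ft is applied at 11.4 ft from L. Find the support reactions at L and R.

Resultant of the distributed load: 3.03 × 14.9 = 45.147 kip at 14.65 ft from L.
Taking moments about L: R_y·23.6 − (3.03·14.9)·14.65 − 72.1 = 0 → R_y = 733.50355/23.6 = 31.0807 ≈ 31.08 kip.
ΣF_y = 0: L_y + 31.0807 − 3.03·14.9 = 0 → L_y = 14.07 kip.
ΣF_x = 0: no horizontal applied forces, so L_x = 0.

L_x = 0, L_y = 14.07 kip, R_y = 31.08 kip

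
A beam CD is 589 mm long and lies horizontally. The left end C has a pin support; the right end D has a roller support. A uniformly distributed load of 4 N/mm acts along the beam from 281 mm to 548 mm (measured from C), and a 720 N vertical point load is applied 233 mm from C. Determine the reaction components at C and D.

C_x = 0, C_y = 751.6 N, D_y = 1036 N

Resultant of the distributed load: 4 × 267 = 1068 N at 414.5 mm from C.
ΣM about C: D_y·589 − (4·267)·414.5 − 720·233 = 0 → D_y = 610446/589 = 1036.41 ≈ 1036 N.
ΣF_y = 0: C_y + 1036.41 − 4·267 − 720 = 0 → C_y = 751.6 N.
ΣF_x = 0: no horizontal applied forces, so C_x = 0.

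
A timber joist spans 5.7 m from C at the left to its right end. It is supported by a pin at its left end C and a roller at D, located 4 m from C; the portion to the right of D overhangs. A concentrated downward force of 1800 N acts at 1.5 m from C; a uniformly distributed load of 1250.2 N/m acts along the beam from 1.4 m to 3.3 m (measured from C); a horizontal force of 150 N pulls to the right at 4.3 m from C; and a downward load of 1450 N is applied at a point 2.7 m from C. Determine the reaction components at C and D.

Resultant of the distributed load: 1250.2 × 1.9 = 2375.38 N at 2.35 m from C.
Taking moments about C: D_y·4 − 1800·1.5 − (1250.2·1.9)·2.35 − 1450·2.7 = 0 → D_y = 12197.143/4 = 3049.29 ≈ 3049 N.
ΣF_y = 0: C_y + 3049.29 − 1800 − 1250.2·1.9 − 1450 = 0 → C_y = 2576 N.
ΣF_x = 0: C_x + 150 = 0 → C_x = -150.0 N.

C_x = -150.0 N, C_y = 2576 N, D_y = 3049 N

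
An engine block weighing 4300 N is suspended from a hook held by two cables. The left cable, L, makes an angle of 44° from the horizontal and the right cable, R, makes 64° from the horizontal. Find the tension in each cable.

ΣF_x = 0: −T_L·cos44° + T_R·cos64° = 0 → T_R = 1.64094·T_L.
ΣF_y = 0: T_L·sin44° + T_R·sin64° = 4300.
Substitute: T_L·(0.694658 + 1.64094·0.898794) = 4300 → T_L = 1982 N.
Then T_R = 1.64094 × 1982 = 3252 N.

T_L = 1982 N, T_R = 3252 N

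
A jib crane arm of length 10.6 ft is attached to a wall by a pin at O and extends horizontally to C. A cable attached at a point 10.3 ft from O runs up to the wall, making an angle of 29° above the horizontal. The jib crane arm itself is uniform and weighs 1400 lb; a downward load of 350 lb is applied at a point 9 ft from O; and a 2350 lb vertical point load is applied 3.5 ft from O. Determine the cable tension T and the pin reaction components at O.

ΣM about O: T·sin29°·10.3 − 1400·5.3 − 350·9 − 2350·3.5 = 0 → T = 18795/(10.3·0.48481) = 3763.86 ≈ 3764 lb.
ΣF_x = 0: O_x − T·cos29° = 0 → O_x = 3763.86 × 0.87462 = 3292 lb.
ΣF_y = 0: O_y + T·sin29° − 1400 − 350 − 2350 = 0 → O_y = 4100 − 3763.86 × 0.48481 = 2275 lb.

T = 3764 lb, O_x = 3292 lb, O_y = 2275 lb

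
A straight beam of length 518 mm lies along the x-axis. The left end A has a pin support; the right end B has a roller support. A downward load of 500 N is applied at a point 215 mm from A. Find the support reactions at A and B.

Taking moments about A: B_y·518 − 500·215 = 0 → B_y = 107500/518 = 207.529 ≈ 207.5 N.
ΣF_y = 0: A_y + 207.529 − 500 = 0 → A_y = 292.5 N.
ΣF_x = 0: no horizontal applied forces, so A_x = 0.

A_x = 0, A_y = 292.5 N, B_y = 207.5 N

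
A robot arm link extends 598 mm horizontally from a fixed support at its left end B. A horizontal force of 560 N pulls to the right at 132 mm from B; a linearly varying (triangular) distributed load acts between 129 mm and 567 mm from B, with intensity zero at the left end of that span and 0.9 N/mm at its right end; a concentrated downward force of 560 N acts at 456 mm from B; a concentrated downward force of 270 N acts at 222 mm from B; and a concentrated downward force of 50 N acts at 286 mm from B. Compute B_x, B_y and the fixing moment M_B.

B_x = -560.0 N, B_y = 1077 N, M_B = 412600 N·mm

Resultant of the triangular load: ½ × 0.9 × 438 = 197.1 N, acting at 421 mm from B (one-third of the span from the peak).
ΣF_x = 0: B_x + 560 = 0 → B_x = -560.0 N.
ΣF_y = 0: B_y − ½·0.9·438 − 560 − 270 − 50 = 0 → B_y = 1077 N.
ΣM about B: M_B − (½·0.9·438)·421 − 560·456 − 270·222 − 50·286 = 0 → M_B = 412600 N·mm.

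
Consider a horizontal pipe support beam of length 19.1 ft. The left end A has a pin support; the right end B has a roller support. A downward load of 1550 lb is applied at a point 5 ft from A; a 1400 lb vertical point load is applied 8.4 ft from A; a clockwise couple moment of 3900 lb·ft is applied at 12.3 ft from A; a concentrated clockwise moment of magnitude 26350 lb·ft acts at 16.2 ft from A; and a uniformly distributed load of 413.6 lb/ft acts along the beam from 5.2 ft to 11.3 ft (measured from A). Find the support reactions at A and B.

Resultant of the distributed load: 413.6 × 6.1 = 2522.96 lb at 8.25 ft from A.
Taking moments about A: B_y·19.1 − 1550·5 − 1400·8.4 − 3900 − 26350 − (413.6·6.1)·8.25 = 0 → B_y = 70574.42/19.1 = 3695 lb.
ΣF_y = 0: A_y + 3695 − 1550 − 1400 − 413.6·6.1 = 0 → A_y = 1778 lb.
ΣF_x = 0: no horizontal applied forces, so A_x = 0.

A_x = 0, A_y = 1778 lb, B_y = 3695 lb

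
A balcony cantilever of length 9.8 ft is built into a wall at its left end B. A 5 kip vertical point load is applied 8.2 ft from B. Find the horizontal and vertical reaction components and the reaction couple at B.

ΣF_x = 0: B_x = 0.
ΣF_y = 0: B_y − 5 = 0 → B_y = 5.000 kip.
ΣM about B: M_B − 5·8.2 = 0 → M_B = 41.00 kip·ft.

B_x = 0, B_y = 5.000 kip, M_B = 41.00 kip·ft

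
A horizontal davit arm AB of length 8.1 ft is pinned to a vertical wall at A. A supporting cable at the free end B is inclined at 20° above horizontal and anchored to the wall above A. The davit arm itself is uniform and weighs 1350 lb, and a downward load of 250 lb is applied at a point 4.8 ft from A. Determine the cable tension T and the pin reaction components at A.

ΣM about A: T·sin20°·8.1 − 1350·4.05 − 250·4.8 = 0 → T = 6667.5/(8.1·0.34202) = 2406.73 ≈ 2407 lb.
ΣF_x = 0: A_x − T·cos20° = 0 → A_x = 2406.73 × 0.939693 = 2262 lb.
ΣF_y = 0: A_y + T·sin20° − 1350 − 250 = 0 → A_y = 1600 − 2406.73 × 0.34202 = 776.9 lb.

T = 2407 lb, A_x = 2262 lb, A_y = 776.9 lb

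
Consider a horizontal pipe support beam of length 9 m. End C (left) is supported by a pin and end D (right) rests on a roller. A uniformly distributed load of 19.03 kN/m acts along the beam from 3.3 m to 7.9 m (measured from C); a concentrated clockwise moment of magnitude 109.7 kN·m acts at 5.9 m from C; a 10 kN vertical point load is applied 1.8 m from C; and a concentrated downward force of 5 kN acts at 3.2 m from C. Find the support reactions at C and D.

C_x = 0, C_y = 32.10 kN, D_y = 70.43 kN

Resultant of the distributed load: 19.03 × 4.6 = 87.538 kN at 5.6 m from C.
Taking moments about C: D_y·9 − (19.03·4.6)·5.6 − 109.7 − 10·1.8 − 5·3.2 = 0 → D_y = 633.9128/9 = 70.4348 ≈ 70.43 kN.
ΣF_y = 0: C_y + 70.4348 − 19.03·4.6 − 10 − 5 = 0 → C_y = 32.10 kN.
ΣF_x = 0: no horizontal applied forces, so C_x = 0.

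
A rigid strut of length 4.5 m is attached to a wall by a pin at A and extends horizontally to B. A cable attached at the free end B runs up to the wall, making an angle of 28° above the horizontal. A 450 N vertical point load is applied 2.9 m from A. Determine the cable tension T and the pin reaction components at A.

ΣM about A: T·sin28°·4.5 − 450·2.9 = 0 → T = 1305/(4.5·0.469472) = 617.715 ≈ 617.7 N.
ΣF_x = 0: A_x − T·cos28° = 0 → A_x = 617.715 × 0.882948 = 545.4 N.
ΣF_y = 0: A_y + T·sin28° − 450 = 0 → A_y = 450 − 617.715 × 0.469472 = 160.0 N.

T = 617.7 N, A_x = 545.4 N, A_y = 160.0 N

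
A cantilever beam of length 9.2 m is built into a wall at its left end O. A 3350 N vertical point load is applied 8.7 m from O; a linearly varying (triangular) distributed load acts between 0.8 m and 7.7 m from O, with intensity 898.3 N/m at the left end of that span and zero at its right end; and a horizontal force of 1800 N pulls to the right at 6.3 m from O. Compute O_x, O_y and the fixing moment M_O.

O_x = -1800 N, O_y = 6449 N, M_O = 38750 N·m

Resultant of the triangular load: ½ × 898.3 × 6.9 = 3099.135 N, acting at 3.1 m from O (one-third of the span from the peak).
ΣF_x = 0: O_x + 1800 = 0 → O_x = -1800 N.
ΣF_y = 0: O_y − 3350 − ½·898.3·6.9 = 0 → O_y = 6449 N.
ΣM about O: M_O − 3350·8.7 − (½·898.3·6.9)·3.1 = 0 → M_O = 38750 N·m.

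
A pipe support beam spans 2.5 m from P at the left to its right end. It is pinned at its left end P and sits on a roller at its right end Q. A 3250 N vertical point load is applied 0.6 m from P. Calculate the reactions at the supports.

P_x = 0, P_y = 2470 N, Q_y = 780.0 N

ΣM about P: Q_y·2.5 − 3250·0.6 = 0 → Q_y = 1950/2.5 = 780.0 N.
ΣF_y = 0: P_y + 780 − 3250 = 0 → P_y = 2470 N.
ΣF_x = 0: no horizontal applied forces, so P_x = 0.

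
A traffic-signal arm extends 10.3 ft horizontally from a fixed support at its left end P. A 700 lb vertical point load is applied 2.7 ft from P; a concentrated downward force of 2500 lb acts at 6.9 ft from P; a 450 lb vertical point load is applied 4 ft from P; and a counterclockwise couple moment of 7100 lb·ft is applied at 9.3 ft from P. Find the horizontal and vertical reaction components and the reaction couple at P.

P_x = 0, P_y = 3650 lb, M_P = 13840 lb·ft

ΣF_x = 0: P_x = 0.
ΣF_y = 0: P_y − 700 − 2500 − 450 = 0 → P_y = 3650 lb.
ΣM about P: M_P − 700·2.7 − 2500·6.9 − 450·4 + 7100 = 0 → M_P = 13840 lb·ft.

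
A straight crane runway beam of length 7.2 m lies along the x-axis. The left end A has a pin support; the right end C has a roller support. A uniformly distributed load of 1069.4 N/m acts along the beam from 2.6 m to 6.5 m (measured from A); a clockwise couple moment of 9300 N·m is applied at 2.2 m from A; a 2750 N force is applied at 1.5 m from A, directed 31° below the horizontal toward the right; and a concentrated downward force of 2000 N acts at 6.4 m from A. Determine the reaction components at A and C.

Resultant of the distributed load: 1069.4 × 3.9 = 4170.66 N at 4.55 m from A.
Moments about A: C_y·7.2 − (1069.4·3.9)·4.55 − 9300 − 2750·sin31°·1.5 − 2000·6.4 = 0 → C_y = 43201/7.2 = 6000.14 ≈ 6000 N.
ΣF_y = 0: A_y + 6000.14 − 1069.4·3.9 − 2750·sin31° − 2000 = 0 → A_y = 1587 N.
ΣF_x = 0: A_x + 2750·cos31° = 0 → A_x = -2357 N.

A_x = -2357 N, A_y = 1587 N, C_y = 6000 N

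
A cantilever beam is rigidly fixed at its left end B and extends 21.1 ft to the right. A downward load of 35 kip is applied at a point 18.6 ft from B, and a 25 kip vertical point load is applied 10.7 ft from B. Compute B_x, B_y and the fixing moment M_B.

B_x = 0, B_y = 60.00 kip, M_B = 918.5 kip·ft

ΣF_x = 0: B_x = 0.
ΣF_y = 0: B_y − 35 − 25 = 0 → B_y = 60.00 kip.
ΣM about B: M_B − 35·18.6 − 25·10.7 = 0 → M_B = 918.5 kip·ft.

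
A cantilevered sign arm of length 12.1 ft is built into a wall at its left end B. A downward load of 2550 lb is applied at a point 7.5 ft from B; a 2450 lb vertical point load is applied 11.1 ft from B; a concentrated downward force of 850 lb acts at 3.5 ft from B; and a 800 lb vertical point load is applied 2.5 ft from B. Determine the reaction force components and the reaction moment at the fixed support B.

B_x = 0, B_y = 6650 lb, M_B = 51300 lb·ft

ΣF_x = 0: B_x = 0.
ΣF_y = 0: B_y − 2550 − 2450 − 850 − 800 = 0 → B_y = 6650 lb.
ΣM about B: M_B − 2550·7.5 − 2450·11.1 − 850·3.5 − 800·2.5 = 0 → M_B = 51300 lb·ft.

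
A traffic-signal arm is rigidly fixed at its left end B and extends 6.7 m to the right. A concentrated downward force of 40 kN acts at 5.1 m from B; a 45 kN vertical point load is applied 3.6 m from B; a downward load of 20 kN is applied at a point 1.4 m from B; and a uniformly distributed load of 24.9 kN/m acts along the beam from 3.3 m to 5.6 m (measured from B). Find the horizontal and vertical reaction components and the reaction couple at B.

Resultant of the distributed load: 24.9 × 2.3 = 57.27 kN at 4.45 m from B.
ΣF_x = 0: B_x = 0.
ΣF_y = 0: B_y − 40 − 45 − 20 − 24.9·2.3 = 0 → B_y = 162.3 kN.
ΣM about B: M_B − 40·5.1 − 45·3.6 − 20·1.4 − (24.9·2.3)·4.45 = 0 → M_B = 648.9 kN·m.

B_x = 0, B_y = 162.3 kN, M_B = 648.9 kN·m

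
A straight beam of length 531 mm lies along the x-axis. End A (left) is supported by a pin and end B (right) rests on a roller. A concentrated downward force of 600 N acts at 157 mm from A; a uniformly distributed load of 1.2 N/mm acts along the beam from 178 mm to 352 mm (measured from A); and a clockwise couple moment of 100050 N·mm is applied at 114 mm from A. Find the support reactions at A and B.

A_x = 0, A_y = 338.8 N, B_y = 470.0 N

Resultant of the distributed load: 1.2 × 174 = 208.8 N at 265 mm from A.
ΣM about A: B_y·531 − 600·157 − (1.2·174)·265 − 100050 = 0 → B_y = 249582/531 = 470.023 ≈ 470.0 N.
ΣF_y = 0: A_y + 470.023 − 600 − 1.2·174 = 0 → A_y = 338.8 N.
ΣF_x = 0: no horizontal applied forces, so A_x = 0.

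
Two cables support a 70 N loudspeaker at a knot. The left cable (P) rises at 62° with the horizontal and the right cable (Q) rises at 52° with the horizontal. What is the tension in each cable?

ΣF_x = 0: −T_P·cos62° + T_Q·cos52° = 0 → T_Q = 0.762548·T_P.
ΣF_y = 0: T_P·sin62° + T_Q·sin52° = 70.
Substitute: T_P·(0.882948 + 0.762548·0.788011) = 70 → T_P = 47.1748 ≈ 47.17 N.
Then T_Q = 0.762548 × 47.1748 = 35.97 N.

T_P = 47.17 N, T_Q = 35.97 N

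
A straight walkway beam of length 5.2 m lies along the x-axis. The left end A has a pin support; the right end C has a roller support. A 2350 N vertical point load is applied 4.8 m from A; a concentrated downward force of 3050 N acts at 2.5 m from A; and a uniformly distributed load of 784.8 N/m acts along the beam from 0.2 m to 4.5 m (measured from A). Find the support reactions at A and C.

Resultant of the distributed load: 784.8 × 4.3 = 3374.64 N at 2.35 m from A.
ΣM about A: C_y·5.2 − 2350·4.8 − 3050·2.5 − (784.8·4.3)·2.35 = 0 → C_y = 26835.404/5.2 = 5160.65 ≈ 5161 N.
ΣF_y = 0: A_y + 5160.65 − 2350 − 3050 − 784.8·4.3 = 0 → A_y = 3614 N.
ΣF_x = 0: no horizontal applied forces, so A_x = 0.

A_x = 0, A_y = 3614 N, C_y = 5161 N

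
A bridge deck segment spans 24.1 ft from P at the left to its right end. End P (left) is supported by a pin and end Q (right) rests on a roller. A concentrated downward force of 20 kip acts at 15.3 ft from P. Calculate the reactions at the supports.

P_x = 0, P_y = 7.303 kip, Q_y = 12.70 kip

Taking moments about P: Q_y·24.1 − 20·15.3 = 0 → Q_y = 306/24.1 = 12.6971 ≈ 12.70 kip.
ΣF_y = 0: P_y + 12.6971 − 20 = 0 → P_y = 7.303 kip.
ΣF_x = 0: no horizontal applied forces, so P_x = 0.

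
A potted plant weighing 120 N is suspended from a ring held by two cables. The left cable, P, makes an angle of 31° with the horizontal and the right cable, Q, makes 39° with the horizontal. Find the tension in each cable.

ΣF_x = 0: −T_P·cos31° + T_Q·cos39° = 0 → T_Q = 1.10297·T_P.
ΣF_y = 0: T_P·sin31° + T_Q·sin39° = 120.
Substitute: T_P·(0.515038 + 1.10297·0.62932) = 120 → T_P = 99.2425 ≈ 99.24 N.
Then T_Q = 1.10297 × 99.2425 = 109.5 N.

T_P = 99.24 N, T_Q = 109.5 N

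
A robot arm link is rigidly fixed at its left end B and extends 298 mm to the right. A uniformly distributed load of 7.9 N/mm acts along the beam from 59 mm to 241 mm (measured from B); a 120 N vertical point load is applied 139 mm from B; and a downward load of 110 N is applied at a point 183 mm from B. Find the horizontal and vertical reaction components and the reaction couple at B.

B_x = 0, B_y = 1668 N, M_B = 252500 N·mm

Resultant of the distributed load: 7.9 × 182 = 1437.8 N at 150 mm from B.
ΣF_x = 0: B_x = 0.
ΣF_y = 0: B_y − 7.9·182 − 120 − 110 = 0 → B_y = 1668 N.
ΣM about B: M_B − (7.9·182)·150 − 120·139 − 110·183 = 0 → M_B = 252500 N·mm.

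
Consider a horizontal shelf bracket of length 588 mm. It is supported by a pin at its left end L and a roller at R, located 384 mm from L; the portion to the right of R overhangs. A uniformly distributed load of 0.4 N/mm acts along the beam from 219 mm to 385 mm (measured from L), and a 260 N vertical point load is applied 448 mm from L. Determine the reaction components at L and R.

L_x = 0, L_y = -29.15 N, R_y = 355.6 N

Resultant of the distributed load: 0.4 × 166 = 66.4 N at 302 mm from L.
ΣM about L: R_y·384 − (0.4·166)·302 − 260·448 = 0 → R_y = 136532.8/384 = 355.554 ≈ 355.6 N.
ΣF_y = 0: L_y + 355.554 − 0.4·166 − 260 = 0 → L_y = -29.15 N.
ΣF_x = 0: no horizontal applied forces, so L_x = 0.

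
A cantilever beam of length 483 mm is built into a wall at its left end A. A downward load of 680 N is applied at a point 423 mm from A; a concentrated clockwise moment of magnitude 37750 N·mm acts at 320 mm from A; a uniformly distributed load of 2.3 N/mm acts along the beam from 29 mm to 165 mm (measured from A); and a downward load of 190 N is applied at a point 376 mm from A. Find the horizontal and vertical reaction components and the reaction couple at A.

A_x = 0, A_y = 1183 N, M_A = 427200 N·mm

Resultant of the distributed load: 2.3 × 136 = 312.8 N at 97 mm from A.
ΣF_x = 0: A_x = 0.
ΣF_y = 0: A_y − 680 − 2.3·136 − 190 = 0 → A_y = 1183 N.
ΣM about A: M_A − 680·423 − 37750 − (2.3·136)·97 − 190·376 = 0 → M_A = 427200 N·mm.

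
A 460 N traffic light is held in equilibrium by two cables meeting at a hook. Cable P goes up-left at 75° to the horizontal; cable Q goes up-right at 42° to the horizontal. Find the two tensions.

ΣF_x = 0: −T_P·cos75° + T_Q·cos42° = 0 → T_Q = 0.348275·T_P.
ΣF_y = 0: T_P·sin75° + T_Q·sin42° = 460.
Substitute: T_P·(0.965926 + 0.348275·0.669131) = 460 → T_P = 383.663 ≈ 383.7 N.
Then T_Q = 0.348275 × 383.663 = 133.6 N.

T_P = 383.7 N, T_Q = 133.6 N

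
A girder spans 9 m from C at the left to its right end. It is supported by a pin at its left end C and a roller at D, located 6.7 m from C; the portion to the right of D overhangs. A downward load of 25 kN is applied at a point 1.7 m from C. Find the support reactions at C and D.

Taking moments about C: D_y·6.7 − 25·1.7 = 0 → D_y = 42.5/6.7 = 6.34328 ≈ 6.343 kN.
ΣF_y = 0: C_y + 6.34328 − 25 = 0 → C_y = 18.66 kN.
ΣF_x = 0: no horizontal applied forces, so C_x = 0.

C_x = 0, C_y = 18.66 kN, D_y = 6.343 kN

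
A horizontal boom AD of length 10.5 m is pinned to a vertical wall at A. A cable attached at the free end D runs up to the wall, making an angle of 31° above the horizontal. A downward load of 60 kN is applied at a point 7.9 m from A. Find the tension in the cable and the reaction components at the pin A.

ΣM about A: T·sin31°·10.5 − 60·7.9 = 0 → T = 474/(10.5·0.515038) = 87.6496 ≈ 87.65 kN.
ΣF_x = 0: A_x − T·cos31° = 0 → A_x = 87.6496 × 0.857167 = 75.13 kN.
ΣF_y = 0: A_y + T·sin31° − 60 = 0 → A_y = 60 − 87.6496 × 0.515038 = 14.86 kN.

T = 87.65 kN, A_x = 75.13 kN, A_y = 14.86 kN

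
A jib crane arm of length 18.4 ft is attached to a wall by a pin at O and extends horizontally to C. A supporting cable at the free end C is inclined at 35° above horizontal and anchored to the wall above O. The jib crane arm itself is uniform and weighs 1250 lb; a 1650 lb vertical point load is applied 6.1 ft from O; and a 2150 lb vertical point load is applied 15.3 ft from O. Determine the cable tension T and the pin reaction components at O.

ΣM about O: T·sin35°·18.4 − 1250·9.2 − 1650·6.1 − 2150·15.3 = 0 → T = 54460/(18.4·0.573576) = 5160.23 ≈ 5160 lb.
ΣF_x = 0: O_x − T·cos35° = 0 → O_x = 5160.23 × 0.819152 = 4227 lb.
ΣF_y = 0: O_y + T·sin35° − 1250 − 1650 − 2150 = 0 → O_y = 5050 − 5160.23 × 0.573576 = 2090 lb.

T = 5160 lb, O_x = 4227 lb, O_y = 2090 lb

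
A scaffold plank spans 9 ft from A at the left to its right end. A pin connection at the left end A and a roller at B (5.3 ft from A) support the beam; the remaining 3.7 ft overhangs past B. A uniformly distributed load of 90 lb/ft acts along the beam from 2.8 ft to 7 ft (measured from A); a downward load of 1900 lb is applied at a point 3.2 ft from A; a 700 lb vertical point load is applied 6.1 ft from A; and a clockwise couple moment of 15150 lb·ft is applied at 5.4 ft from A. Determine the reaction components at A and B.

Resultant of the distributed load: 90 × 4.2 = 378 lb at 4.9 ft from A.
Moments about A: B_y·5.3 − (90·4.2)·4.9 − 1900·3.2 − 700·6.1 − 15150 = 0 → B_y = 27352.2/5.3 = 5160.79 ≈ 5161 lb.
ΣF_y = 0: A_y + 5160.79 − 90·4.2 − 1900 − 700 = 0 → A_y = -2183 lb.
ΣF_x = 0: no horizontal applied forces, so A_x = 0.

A_x = 0, A_y = -2183 lb, B_y = 5161 lb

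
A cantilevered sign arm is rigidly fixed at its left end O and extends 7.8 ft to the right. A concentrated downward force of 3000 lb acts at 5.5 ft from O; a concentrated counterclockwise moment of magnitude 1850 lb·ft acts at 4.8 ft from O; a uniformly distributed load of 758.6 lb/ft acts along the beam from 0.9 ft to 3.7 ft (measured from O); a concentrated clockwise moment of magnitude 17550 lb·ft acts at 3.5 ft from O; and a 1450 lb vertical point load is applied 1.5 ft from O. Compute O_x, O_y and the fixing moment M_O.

O_x = 0, O_y = 6574 lb, M_O = 39260 lb·ft

Resultant of the distributed load: 758.6 × 2.8 = 2124.08 lb at 2.3 ft from O.
ΣF_x = 0: O_x = 0.
ΣF_y = 0: O_y − 3000 − 758.6·2.8 − 1450 = 0 → O_y = 6574 lb.
ΣM about O: M_O − 3000·5.5 + 1850 − (758.6·2.8)·2.3 − 17550 − 1450·1.5 = 0 → M_O = 39260 lb·ft.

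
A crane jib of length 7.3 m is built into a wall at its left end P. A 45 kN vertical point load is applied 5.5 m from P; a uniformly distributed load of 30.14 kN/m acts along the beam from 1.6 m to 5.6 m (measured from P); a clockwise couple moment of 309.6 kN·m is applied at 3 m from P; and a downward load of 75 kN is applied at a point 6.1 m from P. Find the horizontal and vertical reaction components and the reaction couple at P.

Resultant of the distributed load: 30.14 × 4 = 120.56 kN at 3.6 m from P.
ΣF_x = 0: P_x = 0.
ΣF_y = 0: P_y − 45 − 30.14·4 − 75 = 0 → P_y = 240.6 kN.
ΣM about P: M_P − 45·5.5 − (30.14·4)·3.6 − 309.6 − 75·6.1 = 0 → M_P = 1449 kN·m.

P_x = 0, P_y = 240.6 kN, M_P = 1449 kN·m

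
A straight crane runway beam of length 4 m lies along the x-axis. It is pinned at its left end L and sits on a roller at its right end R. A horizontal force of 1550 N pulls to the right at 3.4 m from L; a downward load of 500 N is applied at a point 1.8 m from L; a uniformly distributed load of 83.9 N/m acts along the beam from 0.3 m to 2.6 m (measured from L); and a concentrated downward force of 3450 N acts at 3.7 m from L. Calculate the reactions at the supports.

L_x = -1550 N, L_y = 656.8 N, R_y = 3486 N

Resultant of the distributed load: 83.9 × 2.3 = 192.97 N at 1.45 m from L.
Moments about L: R_y·4 − 500·1.8 − (83.9·2.3)·1.45 − 3450·3.7 = 0 → R_y = 13944.8065/4 = 3486.2 ≈ 3486 N.
ΣF_y = 0: L_y + 3486.2 − 500 − 83.9·2.3 − 3450 = 0 → L_y = 656.8 N.
ΣF_x = 0: L_x + 1550 = 0 → L_x = -1550 N.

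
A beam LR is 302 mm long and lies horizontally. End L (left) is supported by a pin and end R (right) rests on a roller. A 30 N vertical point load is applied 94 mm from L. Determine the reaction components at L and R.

L_x = 0, L_y = 20.66 N, R_y = 9.338 N

Taking moments about L: R_y·302 − 30·94 = 0 → R_y = 2820/302 = 9.33775 ≈ 9.338 N.
ΣF_y = 0: L_y + 9.33775 − 30 = 0 → L_y = 20.66 N.
ΣF_x = 0: no horizontal applied forces, so L_x = 0.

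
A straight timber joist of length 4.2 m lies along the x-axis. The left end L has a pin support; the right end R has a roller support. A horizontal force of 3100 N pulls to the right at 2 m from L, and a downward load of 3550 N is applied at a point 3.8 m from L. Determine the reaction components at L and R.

L_x = -3100 N, L_y = 338.1 N, R_y = 3212 N

ΣM about L: R_y·4.2 − 3550·3.8 = 0 → R_y = 13490/4.2 = 3211.9 ≈ 3212 N.
ΣF_y = 0: L_y + 3211.9 − 3550 = 0 → L_y = 338.1 N.
ΣF_x = 0: L_x + 3100 = 0 → L_x = -3100 N.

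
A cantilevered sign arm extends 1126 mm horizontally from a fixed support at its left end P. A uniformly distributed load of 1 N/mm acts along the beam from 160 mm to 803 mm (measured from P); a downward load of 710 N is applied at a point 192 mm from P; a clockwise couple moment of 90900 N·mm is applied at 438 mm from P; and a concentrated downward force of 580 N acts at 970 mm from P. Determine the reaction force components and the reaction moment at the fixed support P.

Resultant of the distributed load: 1 × 643 = 643 N at 481.5 mm from P.
ΣF_x = 0: P_x = 0.
ΣF_y = 0: P_y − 1·643 − 710 − 580 = 0 → P_y = 1933 N.
ΣM about P: M_P − (1·643)·481.5 − 710·192 − 90900 − 580·970 = 0 → M_P = 1099000 N·mm.

P_x = 0, P_y = 1933 N, M_P = 1099000 N·mm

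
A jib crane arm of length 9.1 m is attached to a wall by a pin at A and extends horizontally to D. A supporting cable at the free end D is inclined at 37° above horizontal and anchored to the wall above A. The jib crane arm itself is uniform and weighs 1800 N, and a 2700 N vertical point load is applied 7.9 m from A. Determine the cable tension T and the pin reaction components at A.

T = 5390 N, A_x = 4305 N, A_y = 1256 N

ΣM about A: T·sin37°·9.1 − 1800·4.55 − 2700·7.9 = 0 → T = 29520/(9.1·0.601815) = 5390.29 ≈ 5390 N.
ΣF_x = 0: A_x − T·cos37° = 0 → A_x = 5390.29 × 0.798636 = 4305 N.
ΣF_y = 0: A_y + T·sin37° − 1800 − 2700 = 0 → A_y = 4500 − 5390.29 × 0.601815 = 1256 N.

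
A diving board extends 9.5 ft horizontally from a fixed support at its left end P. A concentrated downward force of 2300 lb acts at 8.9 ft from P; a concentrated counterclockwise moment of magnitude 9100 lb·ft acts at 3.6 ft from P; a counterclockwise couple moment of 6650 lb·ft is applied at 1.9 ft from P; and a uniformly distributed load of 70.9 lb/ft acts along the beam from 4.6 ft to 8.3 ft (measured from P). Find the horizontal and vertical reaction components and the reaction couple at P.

P_x = 0, P_y = 2562 lb, M_P = 6412 lb·ft

Resultant of the distributed load: 70.9 × 3.7 = 262.33 lb at 6.45 ft from P.
ΣF_x = 0: P_x = 0.
ΣF_y = 0: P_y − 2300 − 70.9·3.7 = 0 → P_y = 2562 lb.
ΣM about P: M_P − 2300·8.9 + 9100 + 6650 − (70.9·3.7)·6.45 = 0 → M_P = 6412 lb·ft.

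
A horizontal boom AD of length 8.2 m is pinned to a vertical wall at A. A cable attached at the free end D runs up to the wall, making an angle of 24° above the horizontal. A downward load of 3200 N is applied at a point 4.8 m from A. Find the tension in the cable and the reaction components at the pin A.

ΣM about A: T·sin24°·8.2 − 3200·4.8 = 0 → T = 15360/(8.2·0.406737) = 4605.36 ≈ 4605 N.
ΣF_x = 0: A_x − T·cos24° = 0 → A_x = 4605.36 × 0.913545 = 4207 N.
ΣF_y = 0: A_y + T·sin24° − 3200 = 0 → A_y = 3200 − 4605.36 × 0.406737 = 1327 N.

T = 4605 N, A_x = 4207 N, A_y = 1327 N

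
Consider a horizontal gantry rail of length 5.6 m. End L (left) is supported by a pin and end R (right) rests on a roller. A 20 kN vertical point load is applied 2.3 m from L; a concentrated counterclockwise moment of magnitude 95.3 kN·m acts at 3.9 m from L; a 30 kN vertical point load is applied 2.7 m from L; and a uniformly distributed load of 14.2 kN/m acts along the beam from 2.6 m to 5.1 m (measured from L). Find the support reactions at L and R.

L_x = 0, L_y = 55.43 kN, R_y = 30.07 kN

Resultant of the distributed load: 14.2 × 2.5 = 35.5 kN at 3.85 m from L.
ΣM about L: R_y·5.6 − 20·2.3 + 95.3 − 30·2.7 − (14.2·2.5)·3.85 = 0 → R_y = 168.375/5.6 = 30.067 ≈ 30.07 kN.
ΣF_y = 0: L_y + 30.067 − 20 − 30 − 14.2·2.5 = 0 → L_y = 55.43 kN.
ΣF_x = 0: no horizontal applied forces, so L_x = 0.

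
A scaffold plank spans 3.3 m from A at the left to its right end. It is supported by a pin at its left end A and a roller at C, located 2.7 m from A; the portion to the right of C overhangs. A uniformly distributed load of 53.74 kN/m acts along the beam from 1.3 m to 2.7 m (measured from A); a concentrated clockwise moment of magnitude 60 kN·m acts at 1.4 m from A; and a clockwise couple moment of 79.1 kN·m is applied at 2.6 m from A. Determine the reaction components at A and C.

Resultant of the distributed load: 53.74 × 1.4 = 75.236 kN at 2 m from A.
ΣM about A: C_y·2.7 − (53.74·1.4)·2 − 60 − 79.1 = 0 → C_y = 289.572/2.7 = 107.249 ≈ 107.2 kN.
ΣF_y = 0: A_y + 107.249 − 53.74·1.4 = 0 → A_y = -32.01 kN.
ΣF_x = 0: no horizontal applied forces, so A_x = 0.

A_x = 0, A_y = -32.01 kN, C_y = 107.2 kN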